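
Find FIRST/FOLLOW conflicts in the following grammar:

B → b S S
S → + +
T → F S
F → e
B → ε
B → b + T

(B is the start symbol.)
No FIRST/FOLLOW conflicts.

A FIRST/FOLLOW conflict occurs when a non-terminal N has a nullable alternative N → β (β ⇒* ε) and another alternative N → α with FIRST(α) ∩ FOLLOW(N) ≠ ∅: on such a lookahead the parser cannot decide between expanding α and letting N vanish via β.

Nullable non-terminals: B.

B: nullable alternative(s) B → ε; FOLLOW(B) = { $ }
  B → b S S: FIRST \ {ε} = { 'b' } — disjoint from FOLLOW(B)
  B → ε: FIRST \ {ε} = { } — this is the only nullable alternative, skip
  B → b + T: FIRST \ {ε} = { 'b' } — disjoint from FOLLOW(B)

F, S, T have no nullable alternative, so no FIRST/FOLLOW check is needed there.

No FIRST/FOLLOW conflicts found.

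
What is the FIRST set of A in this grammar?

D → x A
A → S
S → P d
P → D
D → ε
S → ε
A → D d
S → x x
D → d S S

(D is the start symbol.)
{ 'd', 'x', ε }

FIRST sets of the other non-terminals involved (by the same procedure, iterated to a fixed point):
  FIRST(S) = { 'd', 'x', ε }
  FIRST(D) = { 'd', 'x', ε }

From A → S:
  - S is a non-terminal: add FIRST(S) \ {ε} = { 'd', 'x' }
    S is nullable and nothing follows, so the whole right-hand side can vanish: ε ∈ FIRST(A)
From A → D d:
  - D is a non-terminal: add FIRST(D) \ {ε} = { 'd', 'x' }
    D is nullable, so continue to the next symbol
  - d is a terminal: add 'd' and stop

Collecting: FIRST(A) = { 'd', 'x', ε }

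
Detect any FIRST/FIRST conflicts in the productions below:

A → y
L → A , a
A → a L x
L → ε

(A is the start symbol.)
A FIRST/FIRST conflict occurs when two productions N → α and N → β for the same non-terminal have FIRST(α) ∩ FIRST(β) ≠ ∅ (with ε ∈ FIRST of a nullable right-hand side, so two nullable alternatives also conflict).

FIRST sets of the non-terminals at (or reachable through a nullable prefix from) the front of some alternative:
  FIRST(A) = { 'a', 'y' }

Productions for A:
  A → y: FIRST = { 'y' }
  A → a L x: FIRST = { 'a' }
Productions for L:
  L → A , a: FIRST = { 'a', 'y' }
  L → ε: FIRST = { ε }

All alternatives of each non-terminal have pairwise disjoint FIRST sets.

Answer: No FIRST/FIRST conflicts.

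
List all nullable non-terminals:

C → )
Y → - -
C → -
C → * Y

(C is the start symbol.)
None

A non-terminal is nullable if it can derive ε (the empty string): either it has an ε-production, or it has a production whose right-hand side consists entirely of nullable non-terminals.

There are no ε-productions, so no non-terminal can derive ε.
No non-terminals are nullable.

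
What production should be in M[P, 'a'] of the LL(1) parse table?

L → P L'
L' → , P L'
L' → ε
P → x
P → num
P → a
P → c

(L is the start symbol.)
P → a

To find M[P, 'a'], we find productions for P where 'a' is in the predict set (PREDICT(N → α) = (FIRST(α) \ {ε}) ∪ (FOLLOW(N) if α ⇒* ε)).

P → x: PREDICT = { 'x' }
P → num: PREDICT = { 'num' }
P → a: PREDICT = { 'a' }
  'a' is in predict set, so this production goes in M[P, 'a']
P → c: PREDICT = { 'c' }

M[P, 'a'] = P → a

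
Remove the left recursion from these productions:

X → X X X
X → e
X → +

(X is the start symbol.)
X → e X'
X → + X'
X' → X X X'
X' → ε

X is directly left-recursive. The standard transformation for
  A → A α₁ | ... | A α_m | β₁ | ... | β_n
is
  A  → β₁ A' | ... | β_n A'
  A' → α₁ A' | ... | α_m A' | ε

X → e becomes X → e X'
X → + becomes X → + X'
X → X X X becomes X' → X X X'
Add X' → ε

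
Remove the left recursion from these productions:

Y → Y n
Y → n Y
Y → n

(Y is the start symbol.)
Y → n Y Y'
Y → n Y'
Y' → n Y'
Y' → ε

Y is directly left-recursive. The standard transformation for
  A → A α₁ | ... | A α_m | β₁ | ... | β_n
is
  A  → β₁ A' | ... | β_n A'
  A' → α₁ A' | ... | α_m A' | ε

Y → n Y becomes Y → n Y Y'
Y → n becomes Y → n Y'
Y → Y n becomes Y' → n Y'
Add Y' → ε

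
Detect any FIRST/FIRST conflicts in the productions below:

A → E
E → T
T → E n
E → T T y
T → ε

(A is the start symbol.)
Yes. E → T / E → T T y on { 'n', 'y' }

FIRST sets of the non-terminals at (or reachable through a nullable prefix from) the front of some alternative:
  FIRST(T) = { 'n', 'y', ε }
  FIRST(E) = { 'n', 'y', ε }

Productions for E:
  E → T: FIRST = { 'n', 'y', ε }
  E → T T y: FIRST = { 'n', 'y' }
Productions for T:
  T → E n: FIRST = { 'n', 'y' }
  T → ε: FIRST = { ε }
A has only one production, so no FIRST/FIRST conflict is possible there.

Conflict for E: E → T and E → T T y
  Overlap: { 'n', 'y' }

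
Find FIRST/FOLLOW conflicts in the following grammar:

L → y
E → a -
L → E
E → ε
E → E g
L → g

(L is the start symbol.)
Yes. E → E g with FOLLOW(E) on { 'g' }

Nullable non-terminals: E, L.
FIRST sets used below: FIRST(E) = { 'a', 'g', ε }

E: nullable alternative(s) E → ε; FOLLOW(E) = { $, 'g' }
  E → a -: FIRST \ {ε} = { 'a' } — disjoint from FOLLOW(E)
  E → ε: FIRST \ {ε} = { } — this is the only nullable alternative, skip
  E → E g: FIRST \ {ε} = { 'a', 'g' } — overlaps FOLLOW(E) on { 'g' }: CONFLICT

L: nullable alternative(s) L → E; FOLLOW(L) = { $ }
  L → y: FIRST \ {ε} = { 'y' } — disjoint from FOLLOW(L)
  L → E: FIRST \ {ε} = { 'a', 'g' } — this is the only nullable alternative, skip
  L → g: FIRST \ {ε} = { 'g' } — disjoint from FOLLOW(L)

So the grammar has 1 FIRST/FOLLOW conflict (marked CONFLICT above).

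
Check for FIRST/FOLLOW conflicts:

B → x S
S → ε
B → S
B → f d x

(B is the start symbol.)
A FIRST/FOLLOW conflict occurs when a non-terminal N has a nullable alternative N → β (β ⇒* ε) and another alternative N → α with FIRST(α) ∩ FOLLOW(N) ≠ ∅: on such a lookahead the parser cannot decide between expanding α and letting N vanish via β.

Nullable non-terminals: B, S.
FIRST sets used below: FIRST(S) = { ε }

B: nullable alternative(s) B → S; FOLLOW(B) = { $ }
  B → x S: FIRST \ {ε} = { 'x' } — disjoint from FOLLOW(B)
  B → S: FIRST \ {ε} = { } — this is the only nullable alternative, skip
  B → f d x: FIRST \ {ε} = { 'f' } — disjoint from FOLLOW(B)
S has a nullable alternative but only one production, so nothing to check.

No FIRST/FOLLOW conflicts found.

Answer: No FIRST/FOLLOW conflicts.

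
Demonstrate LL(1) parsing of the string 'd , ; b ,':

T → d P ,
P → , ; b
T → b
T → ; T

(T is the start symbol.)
LL(1) parsing maintains a stack (initially the start symbol over $) and the input. At each step: if the stack top is a terminal, match it against the current input token; if it is a non-terminal N, replace it with the RHS of M[N, lookahead] (the unique production whose predict set contains the lookahead).

Stack is shown with the top on the left.

Stack      Input        Action
------------------------------
T $        d , ; b , $  output T → d P ,
d P , $    d , ; b , $  match 'd'
P , $      , ; b , $    output P → , ; b
, ; b , $  , ; b , $    match ','
; b , $    ; b , $      match ';'
b , $      b , $        match 'b'
, $        , $          match ','
$          $            accept

The string is accepted.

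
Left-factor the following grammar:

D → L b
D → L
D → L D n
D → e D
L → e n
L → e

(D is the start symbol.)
Left-factoring transforms A → αβ₁ | αβ₂ into A → αA' and A' → β₁ | β₂
(α is the longest common prefix among the alternatives). Repeat until
no nonterminal has two alternatives with a common prefix.

Round 1: D has alternatives sharing prefix 'L'. Introduce D': D → L D'
  Add: D' → b
  Add: D' → ε
  Add: D' → D n

Round 2: L has alternatives sharing prefix 'e'. Introduce L': L → e L'
  Add: L' → n
  Add: L' → ε

No remaining common prefixes — done.

Resulting grammar:
D → L D'
D' → b
D' → ε
D' → D n
D → e D
L → e L'
L' → n
L' → ε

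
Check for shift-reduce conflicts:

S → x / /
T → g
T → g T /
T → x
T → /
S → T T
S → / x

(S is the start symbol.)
A shift-reduce conflict occurs when an LR(0) state has both:
  - a complete (reduce) item [A → α .] (dot at the end), and
  - a shift item [B → β . c γ] (dot before a terminal).

Augment with S' → S and build the canonical LR(0) collection (I0 = CLOSURE({[S' → . S]}), then GOTO on every symbol after a dot until no new states appear). It has 14 states:
  I0: { [S → . / x], [S → . T T], [S → . x / /], [S' → . S], [T → . /], [T → . g T /], [T → . g], [T → . x] }  — shift
  I1: { [S → / . x], [T → / .] }  — shift, reduce
  I2: { [S' → S .] }  — accept
  I3: { [S → T . T], [T → . /], [T → . g T /], [T → . g], [T → . x] }  — shift
  I4: { [T → . /], [T → . g T /], [T → . g], [T → . x], [T → g . T /], [T → g .] }  — shift, reduce
  I5: { [S → x . / /], [T → x .] }  — shift, reduce
  I6: { [S → x / . /] }  — shift
  I7: { [S → x / / .] }  — reduce
  I8: { [T → / .] }  — reduce
  I9: { [T → g T . /] }  — shift
  I10: { [T → x .] }  — reduce
  I11: { [T → g T / .] }  — reduce
  I12: { [S → T T .] }  — reduce
  I13: { [S → / x .] }  — reduce

I1 contains reduce item [T → / .] and shift item [S → / . x] — shift-reduce conflict.
I4 contains reduce item [T → g .] and shift items [T → . /], [T → . g], [T → . g T /], [T → . x] — shift-reduce conflict.
I5 contains reduce item [T → x .] and shift item [S → x . / /] — shift-reduce conflict.

Answer: Yes — I1: [T → / .] vs [S → / . x]; I4: [T → g .] vs [T → . /]; I5: [T → x .] vs [S → x . / /]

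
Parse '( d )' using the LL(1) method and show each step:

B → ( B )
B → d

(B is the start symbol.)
LL(1) parsing maintains a stack (initially the start symbol over $) and the input. At each step: if the stack top is a terminal, match it against the current input token; if it is a non-terminal N, replace it with the RHS of M[N, lookahead] (the unique production whose predict set contains the lookahead).

Stack is shown with the top on the left.

Stack    Input    Action
------------------------
B $      ( d ) $  output B → ( B )
( B ) $  ( d ) $  match '('
B ) $    d ) $    output B → d
d ) $    d ) $    match 'd'
) $      ) $      match ')'
$        $        accept

The string is accepted.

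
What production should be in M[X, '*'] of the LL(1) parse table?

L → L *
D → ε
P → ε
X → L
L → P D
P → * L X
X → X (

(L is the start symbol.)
To find M[X, '*'], we find productions for X where '*' is in the predict set (PREDICT(N → α) = (FIRST(α) \ {ε}) ∪ (FOLLOW(N) if α ⇒* ε)).

Relevant sets:
  FIRST(L) = { '*', ε }
  FIRST(X) = { '(', '*', ε }
  FOLLOW(X) = { $, '(', '*' }

X → L: PREDICT = { $, '(', '*' }
  '*' is in predict set, so this production goes in M[X, '*']
X → X (: PREDICT = { '(', '*' }
  '*' is in predict set, so this production goes in M[X, '*']

M[X, '*'] = X → L, X → X (  (a multiply-defined cell — the grammar is not LL(1))

Answer: X → L, X → X (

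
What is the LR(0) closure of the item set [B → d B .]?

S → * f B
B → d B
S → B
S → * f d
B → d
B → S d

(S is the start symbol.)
Start with: [B → d B .]
The dot is at the end, so nothing is added.

CLOSURE = { [B → d B .] }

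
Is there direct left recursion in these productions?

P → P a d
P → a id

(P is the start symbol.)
P → P a d: LEFT RECURSIVE (starts with P)
P → a id: starts with a

The grammar has direct left recursion on: P.

Answer: Yes, P is left-recursive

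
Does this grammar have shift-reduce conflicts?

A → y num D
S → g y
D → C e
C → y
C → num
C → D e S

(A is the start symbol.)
Yes — I5: [A → y num D .] vs [C → D . e S]

Augment with A' → A and build the canonical LR(0) collection (I0 = CLOSURE({[A' → . A]}), then GOTO on every symbol after a dot until no new states appear). It has 13 states:
  I0: { [A → . y num D], [A' → . A] }  — shift
  I1: { [A' → A .] }  — accept
  I2: { [A → y . num D] }  — shift
  I3: { [A → y num . D], [C → . D e S], [C → . num], [C → . y], [D → . C e] }  — shift
  I4: { [D → C . e] }  — shift
  I5: { [A → y num D .], [C → D . e S] }  — shift, reduce
  I6: { [C → num .] }  — reduce
  I7: { [C → y .] }  — reduce
  I8: { [C → D e . S], [S → . g y] }  — shift
  I9: { [C → D e S .] }  — reduce
  I10: { [S → g . y] }  — shift
  I11: { [S → g y .] }  — reduce
  I12: { [D → C e .] }  — reduce

I5 contains reduce item [A → y num D .] and shift item [C → D . e S] — shift-reduce conflict.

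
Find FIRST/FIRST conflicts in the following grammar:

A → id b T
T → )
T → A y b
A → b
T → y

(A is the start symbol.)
A FIRST/FIRST conflict occurs when two productions N → α and N → β for the same non-terminal have FIRST(α) ∩ FIRST(β) ≠ ∅ (with ε ∈ FIRST of a nullable right-hand side, so two nullable alternatives also conflict).

FIRST sets of the non-terminals at (or reachable through a nullable prefix from) the front of some alternative:
  FIRST(A) = { 'b', 'id' }

Productions for A:
  A → id b T: FIRST = { 'id' }
  A → b: FIRST = { 'b' }
Productions for T:
  T → ): FIRST = { ')' }
  T → A y b: FIRST = { 'b', 'id' }
  T → y: FIRST = { 'y' }

All alternatives of each non-terminal have pairwise disjoint FIRST sets.

Answer: No FIRST/FIRST conflicts.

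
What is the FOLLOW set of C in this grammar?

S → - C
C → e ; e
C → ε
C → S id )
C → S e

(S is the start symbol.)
{ $, 'e', 'id' }

To compute FOLLOW(C), find every occurrence of C on a right-hand side N → α C β: add FIRST(β) \ {ε}, and if β is empty or nullable also add FOLLOW(N). Iterate to a fixed point.

In S → - C: C is at the end, add FOLLOW(S)

The FOLLOW sets referred to above (computed the same way, to a fixed point):
  FOLLOW(S) = { $, 'e', 'id' }

Taking the union: FOLLOW(C) = { $, 'e', 'id' }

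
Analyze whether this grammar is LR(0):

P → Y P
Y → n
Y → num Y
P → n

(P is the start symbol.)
A grammar is LR(0) if no state in the canonical LR(0) collection has:
  - both a shift item (dot before a terminal) and a complete item (shift-reduce conflict), or
  - two or more complete items (reduce-reduce conflict; the accept item [P' → P .] counts as a complete item here).

Augment with P' → P and build the canonical LR(0) collection (I0 = CLOSURE({[P' → . P]}), then GOTO on every symbol after a dot until no new states appear). It has 8 states:
  I0: { [P → . Y P], [P → . n], [P' → . P], [Y → . n], [Y → . num Y] }  — shift
  I1: { [P' → P .] }  — accept
  I2: { [P → . Y P], [P → . n], [P → Y . P], [Y → . n], [Y → . num Y] }  — shift
  I3: { [P → n .], [Y → n .] }  — 2 reduces
  I4: { [Y → . n], [Y → . num Y], [Y → num . Y] }  — shift
  I5: { [Y → num Y .] }  — reduce
  I6: { [Y → n .] }  — reduce
  I7: { [P → Y P .] }  — reduce

Conflict in state I3:
  Reduce-reduce conflict: [P → n .] and [Y → n .]
So the grammar is NOT LR(0).

Answer: No. Reduce-reduce conflict: [P → n .] and [Y → n .]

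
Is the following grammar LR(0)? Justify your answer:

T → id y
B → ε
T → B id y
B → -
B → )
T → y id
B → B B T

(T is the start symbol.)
Augment with T' → T and build the canonical LR(0) collection (I0 = CLOSURE({[T' → . T]}), then GOTO on every symbol after a dot until no new states appear). It has 16 states:
  I0: { [B → . )], [B → . -], [B → . B B T], [B → .], [T → . B id y], [T → . id y], [T → . y id], [T' → . T] }  — shift, reduce
  I1: { [B → ) .] }  — reduce
  I2: { [B → - .] }  — reduce
  I3: { [B → . )], [B → . -], [B → . B B T], [B → .], [B → B . B T], [T → B . id y] }  — shift, reduce
  I4: { [T' → T .] }  — accept
  I5: { [T → id . y] }  — shift
  I6: { [T → y . id] }  — shift
  I7: { [T → y id .] }  — reduce
  I8: { [T → id y .] }  — reduce
  I9: { [B → . )], [B → . -], [B → . B B T], [B → .], [B → B . B T], [B → B B . T], [T → . B id y], [T → . id y], [T → . y id] }  — shift, reduce
  I10: { [T → B id . y] }  — shift
  I11: { [T → B id y .] }  — reduce
  I12: { [B → . )], [B → . -], [B → . B B T], [B → .], [B → B . B T], [B → B B . T], [T → . B id y], [T → . id y], [T → . y id], [T → B . id y] }  — shift, reduce
  I13: { [B → B B T .] }  — reduce
  I14: { [T → B id . y], [T → id . y] }  — shift
  I15: { [T → B id y .], [T → id y .] }  — 2 reduces

Conflict in state I0:
  Shift-reduce conflict between [B → .] and [B → . )]
So the grammar is NOT LR(0).

Answer: No. Shift-reduce conflict between [B → .] and [B → . )]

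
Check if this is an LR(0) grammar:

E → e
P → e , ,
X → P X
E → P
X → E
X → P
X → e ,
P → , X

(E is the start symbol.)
A grammar is LR(0) if no state in the canonical LR(0) collection has:
  - both a shift item (dot before a terminal) and a complete item (shift-reduce conflict), or
  - two or more complete items (reduce-reduce conflict; the accept item [E' → E .] counts as a complete item here).

Augment with E' → E and build the canonical LR(0) collection (I0 = CLOSURE({[E' → . E]}), then GOTO on every symbol after a dot until no new states appear). It has 13 states:
  I0: { [E → . P], [E → . e], [E' → . E], [P → . , X], [P → . e , ,] }  — shift
  I1: { [E → . P], [E → . e], [P → , . X], [P → . , X], [P → . e , ,], [X → . E], [X → . P X], [X → . P], [X → . e ,] }  — shift
  I2: { [E' → E .] }  — accept
  I3: { [E → P .] }  — reduce
  I4: { [E → e .], [P → e . , ,] }  — shift, reduce
  I5: { [P → e , . ,] }  — shift
  I6: { [P → e , , .] }  — reduce
  I7: { [X → E .] }  — reduce
  I8: { [E → . P], [E → . e], [E → P .], [P → . , X], [P → . e , ,], [X → . E], [X → . P X], [X → . P], [X → . e ,], [X → P . X], [X → P .] }  — shift, 2 reduces
  I9: { [P → , X .] }  — reduce
  I10: { [E → e .], [P → e . , ,], [X → e . ,] }  — shift, reduce
  I11: { [P → e , . ,], [X → e , .] }  — shift, reduce
  I12: { [X → P X .] }  — reduce

Conflict in state I4:
  Shift-reduce conflict between [E → e .] and [P → e . , ,]
So the grammar is NOT LR(0).

Answer: No. Shift-reduce conflict between [E → e .] and [P → e . , ,]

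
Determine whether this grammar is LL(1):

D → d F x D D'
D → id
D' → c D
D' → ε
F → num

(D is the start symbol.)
A grammar is LL(1) if for each non-terminal N with multiple productions, the predict sets of those productions are pairwise disjoint, where PREDICT(N → α) = (FIRST(α) \ {ε}) ∪ (FOLLOW(N) if α ⇒* ε).

Relevant sets:
  FOLLOW(D') = { $, 'c' }

For D:
  PREDICT(D → d F x D D') = { 'd' }
  PREDICT(D → id) = { 'id' }
For D':
  PREDICT(D' → c D) = { 'c' }
  PREDICT(D' → ε) = { $, 'c' }
F has a single production, so nothing to check there.

Conflict found: Predict set conflict for D': { 'c' }
The grammar is NOT LL(1).

Answer: No. Predict set conflict for D': { 'c' }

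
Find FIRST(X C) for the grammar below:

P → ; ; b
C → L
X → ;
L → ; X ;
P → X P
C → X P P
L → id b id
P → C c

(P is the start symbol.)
FIRST sets of the non-terminals involved (from the grammar, by fixed-point iteration):
  FIRST(X) = { ';' }

To compute FIRST(X C), process the symbols left to right:
Symbol X is a non-terminal. Add FIRST(X) \ {ε} = { ';' }
X is not nullable (ε ∉ FIRST(X)), so stop here.
FIRST(X C) = { ';' }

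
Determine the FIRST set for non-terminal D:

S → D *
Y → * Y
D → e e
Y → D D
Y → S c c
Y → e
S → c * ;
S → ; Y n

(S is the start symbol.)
{ 'e' }

To compute FIRST(D), examine every production with D on the left-hand side, reading each right-hand side left to right until a non-nullable symbol is reached.

From D → e e:
  - e is a terminal: add 'e' and stop

Collecting: FIRST(D) = { 'e' }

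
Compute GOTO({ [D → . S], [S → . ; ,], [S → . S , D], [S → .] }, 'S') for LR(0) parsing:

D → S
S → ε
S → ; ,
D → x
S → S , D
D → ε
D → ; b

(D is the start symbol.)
GOTO(I, 'S') = CLOSURE({ [A → αX.β] : [A → α.Xβ] ∈ I, X = 'S' })

Items with dot before 'S', with the dot advanced:
  [D → . S] → [D → S .]
  [S → . S , D] → [S → S . , D]
Closure adds nothing (no advanced item has the dot before a non-terminal).

GOTO = { [D → S .], [S → S . , D] }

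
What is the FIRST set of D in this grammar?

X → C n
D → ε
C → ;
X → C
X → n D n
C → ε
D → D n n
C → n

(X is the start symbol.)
{ 'n', ε }

To compute FIRST(D), examine every production with D on the left-hand side, reading each right-hand side left to right until a non-nullable symbol is reached.

From D → ε:
  - ε-production, so ε ∈ FIRST(D)
From D → D n n:
  - D is the symbol being defined: contributes nothing new
    D is nullable, so continue to the next symbol
  - n is a terminal: add 'n' and stop

Collecting: FIRST(D) = { 'n', ε }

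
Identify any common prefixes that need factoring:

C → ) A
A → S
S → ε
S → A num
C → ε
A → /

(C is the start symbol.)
No, left-factoring is not needed

Left-factoring is needed when two productions for the same non-terminal
share a common prefix on the right-hand side.

Productions for C:
  C → ) A
  C → ε
Productions for A:
  A → S
  A → /
Productions for S:
  S → ε
  S → A num

No common prefixes found.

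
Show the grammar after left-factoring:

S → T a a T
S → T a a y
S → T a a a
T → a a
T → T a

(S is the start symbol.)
Left-factoring transforms A → αβ₁ | αβ₂ into A → αA' and A' → β₁ | β₂
(α is the longest common prefix among the alternatives). Repeat until
no nonterminal has two alternatives with a common prefix.

Round 1: S has alternatives sharing prefix 'T a a'. Introduce S': S → T a a S'
  Add: S' → T
  Add: S' → y
  Add: S' → a

No remaining common prefixes — done.

Resulting grammar:
S → T a a S'
S' → T
S' → y
S' → a
T → a a
T → T a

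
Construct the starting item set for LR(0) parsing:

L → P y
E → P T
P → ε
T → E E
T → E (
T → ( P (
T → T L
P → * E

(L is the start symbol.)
First, augment the grammar with L' → L
I₀ = CLOSURE({ [L' → . L] }):
  [L' → . L] has the dot before L: add [L → . P y]
  [L → . P y] has the dot before P: add [P → .], [P → . * E]
No further items can be added.

I₀ = { [L → . P y], [L' → . L], [P → . * E], [P → .] }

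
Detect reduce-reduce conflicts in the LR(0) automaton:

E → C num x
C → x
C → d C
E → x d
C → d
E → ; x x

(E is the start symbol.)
A reduce-reduce conflict occurs when an LR(0) state has two complete items [A → α .] and [B → β .] — both call for a reduction, and with no lookahead the parser cannot choose between them.

Augment with E' → E and build the canonical LR(0) collection (I0 = CLOSURE({[E' → . E]}), then GOTO on every symbol after a dot until no new states appear). It has 13 states:
  I0: { [C → . d C], [C → . d], [C → . x], [E → . ; x x], [E → . C num x], [E → . x d], [E' → . E] }  — shift
  I1: { [E → ; . x x] }  — shift
  I2: { [E → C . num x] }  — shift
  I3: { [E' → E .] }  — accept
  I4: { [C → . d C], [C → . d], [C → . x], [C → d . C], [C → d .] }  — shift, reduce
  I5: { [C → x .], [E → x . d] }  — shift, reduce
  I6: { [E → x d .] }  — reduce
  I7: { [C → d C .] }  — reduce
  I8: { [C → x .] }  — reduce
  I9: { [E → C num . x] }  — shift
  I10: { [E → C num x .] }  — reduce
  I11: { [E → ; x . x] }  — shift
  I12: { [E → ; x x .] }  — reduce

No state contains more than one complete item.

Answer: No reduce-reduce conflicts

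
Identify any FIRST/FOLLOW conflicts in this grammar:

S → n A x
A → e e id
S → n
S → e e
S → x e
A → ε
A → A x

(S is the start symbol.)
Yes. A → A x with FOLLOW(A) on { 'x' }

Nullable non-terminals: A.
FIRST sets used below: FIRST(A) = { 'e', 'x', ε }

A: nullable alternative(s) A → ε; FOLLOW(A) = { 'x' }
  A → e e id: FIRST \ {ε} = { 'e' } — disjoint from FOLLOW(A)
  A → ε: FIRST \ {ε} = { } — this is the only nullable alternative, skip
  A → A x: FIRST \ {ε} = { 'e', 'x' } — overlaps FOLLOW(A) on { 'x' }: CONFLICT

S has no nullable alternative, so no FIRST/FOLLOW check is needed there.

So the grammar has 1 FIRST/FOLLOW conflict (marked CONFLICT above).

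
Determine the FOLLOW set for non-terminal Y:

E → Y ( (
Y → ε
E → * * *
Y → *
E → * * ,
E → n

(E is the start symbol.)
{ '(' }

In E → Y ( (: Y is followed by '(' '(', add FIRST('(' '(') \ {ε} = { '(' }

Taking the union: FOLLOW(Y) = { '(' }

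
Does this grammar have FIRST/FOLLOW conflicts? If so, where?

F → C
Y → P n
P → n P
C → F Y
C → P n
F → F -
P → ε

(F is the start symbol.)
A FIRST/FOLLOW conflict occurs when a non-terminal N has a nullable alternative N → β (β ⇒* ε) and another alternative N → α with FIRST(α) ∩ FOLLOW(N) ≠ ∅: on such a lookahead the parser cannot decide between expanding α and letting N vanish via β.

Nullable non-terminals: P.

P: nullable alternative(s) P → ε; FOLLOW(P) = { 'n' }
  P → n P: FIRST \ {ε} = { 'n' } — overlaps FOLLOW(P) on { 'n' }: CONFLICT
  P → ε: FIRST \ {ε} = { } — this is the only nullable alternative, skip

C, F, Y have no nullable alternative, so no FIRST/FOLLOW check is needed there.

So the grammar has 1 FIRST/FOLLOW conflict (marked CONFLICT above).

Answer: Yes. P → n P with FOLLOW(P) on { 'n' }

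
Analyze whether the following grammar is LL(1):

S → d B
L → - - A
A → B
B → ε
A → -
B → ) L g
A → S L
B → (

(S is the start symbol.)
A grammar is LL(1) if for each non-terminal N with multiple productions, the predict sets of those productions are pairwise disjoint, where PREDICT(N → α) = (FIRST(α) \ {ε}) ∪ (FOLLOW(N) if α ⇒* ε).

Relevant sets:
  FIRST(B) = { '(', ')', ε }
  FIRST(S) = { 'd' }
  FOLLOW(A) = { 'g' }
  FOLLOW(B) = { $, '-', 'g' }

For A:
  PREDICT(A → B) = { '(', ')', 'g' }
  PREDICT(A → '-') = { '-' }
  PREDICT(A → S L) = { 'd' }
For B:
  PREDICT(B → ε) = { $, '-', 'g' }
  PREDICT(B → ')' L g) = { ')' }
  PREDICT(B → '(') = { '(' }
S, L have a single production, so nothing to check there.

All predict sets are disjoint. The grammar IS LL(1).

Answer: Yes, the grammar is LL(1).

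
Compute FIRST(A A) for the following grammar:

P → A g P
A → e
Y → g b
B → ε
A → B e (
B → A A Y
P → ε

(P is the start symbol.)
{ 'e' }

FIRST sets of the non-terminals involved (from the grammar, by fixed-point iteration):
  FIRST(A) = { 'e' }

To compute FIRST(A A), process the symbols left to right:
Symbol A is a non-terminal. Add FIRST(A) \ {ε} = { 'e' }
A is not nullable (ε ∉ FIRST(A)), so stop here.
FIRST(A A) = { 'e' }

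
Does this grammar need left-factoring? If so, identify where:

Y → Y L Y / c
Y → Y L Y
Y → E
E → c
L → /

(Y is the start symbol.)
Left-factoring is needed when two productions for the same non-terminal
share a common prefix on the right-hand side.

Productions for Y:
  Y → Y L Y / c
  Y → Y L Y
  Y → E

Found common prefix 'Y L Y' in productions for Y

Answer: Yes, Y has productions with common prefix 'Y L Y'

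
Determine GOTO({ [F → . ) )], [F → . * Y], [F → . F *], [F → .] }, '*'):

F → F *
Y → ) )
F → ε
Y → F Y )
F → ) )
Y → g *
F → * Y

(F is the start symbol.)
{ [F → * . Y], [F → . ) )], [F → . * Y], [F → . F *], [F → .], [Y → . ) )], [Y → . F Y )], [Y → . g *] }

GOTO(I, '*') = CLOSURE({ [A → αX.β] : [A → α.Xβ] ∈ I, X = '*' })

Items with dot before '*', with the dot advanced:
  [F → . * Y] → [F → * . Y]
Closure of the advanced items:
  [F → * . Y] has the dot before Y: add [Y → . ) )], [Y → . F Y )], [Y → . g *]
  [Y → . F Y )] has the dot before F: add [F → . F *], [F → .], [F → . ) )], [F → . * Y]

GOTO = { [F → * . Y], [F → . ) )], [F → . * Y], [F → . F *], [F → .], [Y → . ) )], [Y → . F Y )], [Y → . g *] }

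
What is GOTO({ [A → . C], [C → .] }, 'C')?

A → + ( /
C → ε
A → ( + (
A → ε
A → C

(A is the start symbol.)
{ [A → C .] }

GOTO(I, 'C') = CLOSURE({ [A → αX.β] : [A → α.Xβ] ∈ I, X = 'C' })

Items with dot before 'C', with the dot advanced:
  [A → . C] → [A → C .]
Closure adds nothing (no advanced item has the dot before a non-terminal).

GOTO = { [A → C .] }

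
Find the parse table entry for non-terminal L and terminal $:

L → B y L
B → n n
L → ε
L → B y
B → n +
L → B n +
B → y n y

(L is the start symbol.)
To find M[L, $], we find productions for L where $ is in the predict set (PREDICT(N → α) = (FIRST(α) \ {ε}) ∪ (FOLLOW(N) if α ⇒* ε)).

Relevant sets:
  FIRST(B) = { 'n', 'y' }
  FOLLOW(L) = { $ }

L → B y L: PREDICT = { 'n', 'y' }
L → ε: PREDICT = { $ }
  $ is in predict set, so this production goes in M[L, $]
L → B y: PREDICT = { 'n', 'y' }
L → B n +: PREDICT = { 'n', 'y' }

M[L, $] = L → ε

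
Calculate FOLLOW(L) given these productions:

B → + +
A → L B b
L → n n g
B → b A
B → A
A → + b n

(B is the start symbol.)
To compute FOLLOW(L), find every occurrence of L on a right-hand side N → α L β: add FIRST(β) \ {ε}, and if β is empty or nullable also add FOLLOW(N). Iterate to a fixed point.

In A → L B b: L is followed by B b, add FIRST(B b) \ {ε} = { '+', 'b', 'n' }

Taking the union: FOLLOW(L) = { '+', 'b', 'n' }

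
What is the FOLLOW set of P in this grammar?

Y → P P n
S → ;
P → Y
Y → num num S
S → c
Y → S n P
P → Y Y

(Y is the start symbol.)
{ $, ';', 'c', 'n', 'num' }

In Y → P P n: P is followed by P n, add FIRST(P n) \ {ε} = { ';', 'c', 'num' }
In Y → P P n: P is followed by n, add FIRST(n) \ {ε} = { 'n' }
In Y → S n P: P is at the end, add FOLLOW(Y)

The FOLLOW sets referred to above (computed the same way, to a fixed point):
  FOLLOW(Y) = { $, ';', 'c', 'n', 'num' }

Taking the union: FOLLOW(P) = { $, ';', 'c', 'n', 'num' }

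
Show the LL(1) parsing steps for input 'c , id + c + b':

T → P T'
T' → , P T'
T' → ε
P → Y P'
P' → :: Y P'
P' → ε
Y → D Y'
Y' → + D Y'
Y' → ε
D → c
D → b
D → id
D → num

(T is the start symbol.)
Stack is shown with the top on the left.

Stack           Input             Action
----------------------------------------
T $             c , id + c + b $  output T → P T'
P T' $          c , id + c + b $  output P → Y P'
Y P' T' $       c , id + c + b $  output Y → D Y'
D Y' P' T' $    c , id + c + b $  output D → c
c Y' P' T' $    c , id + c + b $  match 'c'
Y' P' T' $      , id + c + b $    output Y' → ε
P' T' $         , id + c + b $    output P' → ε
T' $            , id + c + b $    output T' → , P T'
, P T' $        , id + c + b $    match ','
P T' $          id + c + b $      output P → Y P'
Y P' T' $       id + c + b $      output Y → D Y'
D Y' P' T' $    id + c + b $      output D → id
id Y' P' T' $   id + c + b $      match 'id'
Y' P' T' $      + c + b $         output Y' → + D Y'
+ D Y' P' T' $  + c + b $         match '+'
D Y' P' T' $    c + b $           output D → c
c Y' P' T' $    c + b $           match 'c'
Y' P' T' $      + b $             output Y' → + D Y'
+ D Y' P' T' $  + b $             match '+'
D Y' P' T' $    b $               output D → b
b Y' P' T' $    b $               match 'b'
Y' P' T' $      $                 output Y' → ε
P' T' $         $                 output P' → ε
T' $            $                 output T' → ε
$               $                 accept

The string is accepted.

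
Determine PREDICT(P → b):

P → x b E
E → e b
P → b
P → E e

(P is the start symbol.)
PREDICT(P → b) = (FIRST(RHS) \ {ε}) ∪ (FOLLOW(P) if ε ∈ FIRST(RHS), i.e. RHS ⇒* ε)
FIRST(b) = { 'b' }
ε ∉ FIRST(b), so FOLLOW(P) is not added.
PREDICT(P → b) = { 'b' }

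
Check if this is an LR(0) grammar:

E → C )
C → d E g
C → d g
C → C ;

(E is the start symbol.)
A grammar is LR(0) if no state in the canonical LR(0) collection has:
  - both a shift item (dot before a terminal) and a complete item (shift-reduce conflict), or
  - two or more complete items (reduce-reduce conflict; the accept item [E' → E .] counts as a complete item here).

Augment with E' → E and build the canonical LR(0) collection (I0 = CLOSURE({[E' → . E]}), then GOTO on every symbol after a dot until no new states appear). It has 9 states:
  I0: { [C → . C ;], [C → . d E g], [C → . d g], [E → . C )], [E' → . E] }  — shift
  I1: { [C → C . ;], [E → C . )] }  — shift
  I2: { [E' → E .] }  — accept
  I3: { [C → . C ;], [C → . d E g], [C → . d g], [C → d . E g], [C → d . g], [E → . C )] }  — shift
  I4: { [C → d E . g] }  — shift
  I5: { [C → d g .] }  — reduce
  I6: { [C → d E g .] }  — reduce
  I7: { [E → C ) .] }  — reduce
  I8: { [C → C ; .] }  — reduce

Every state is either a pure shift/goto state or contains exactly one complete item and nothing to shift — no conflicts. The grammar is LR(0).

Answer: Yes, the grammar is LR(0)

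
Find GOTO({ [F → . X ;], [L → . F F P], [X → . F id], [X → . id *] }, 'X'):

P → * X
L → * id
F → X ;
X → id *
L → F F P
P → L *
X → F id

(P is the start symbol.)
GOTO(I, 'X') = CLOSURE({ [A → αX.β] : [A → α.Xβ] ∈ I, X = 'X' })

Items with dot before 'X', with the dot advanced:
  [F → . X ;] → [F → X . ;]
Closure adds nothing (no advanced item has the dot before a non-terminal).

GOTO = { [F → X . ;] }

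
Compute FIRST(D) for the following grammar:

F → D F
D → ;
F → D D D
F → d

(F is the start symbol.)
{ ';' }

To compute FIRST(D), examine every production with D on the left-hand side, reading each right-hand side left to right until a non-nullable symbol is reached.

From D → ;:
  - ';' is a terminal: add ';' and stop

Collecting: FIRST(D) = { ';' }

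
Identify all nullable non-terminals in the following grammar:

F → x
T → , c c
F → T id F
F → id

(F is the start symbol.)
A non-terminal is nullable if it can derive ε (the empty string): either it has an ε-production, or it has a production whose right-hand side consists entirely of nullable non-terminals.

There are no ε-productions, so no non-terminal can derive ε.
No non-terminals are nullable.

Answer: None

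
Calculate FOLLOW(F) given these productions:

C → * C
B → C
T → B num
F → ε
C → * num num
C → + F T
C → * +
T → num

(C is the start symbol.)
In C → + F T: F is followed by T, add FIRST(T) \ {ε} = { '*', '+', 'num' }

Taking the union: FOLLOW(F) = { '*', '+', 'num' }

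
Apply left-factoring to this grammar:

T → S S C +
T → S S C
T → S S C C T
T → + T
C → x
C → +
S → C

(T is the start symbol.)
T → S S C T'
T' → +
T' → ε
T' → C T
T → + T
C → x
C → +
S → C

Left-factoring transforms A → αβ₁ | αβ₂ into A → αA' and A' → β₁ | β₂
(α is the longest common prefix among the alternatives). Repeat until
no nonterminal has two alternatives with a common prefix.

Round 1: T has alternatives sharing prefix 'S S C'. Introduce T': T → S S C T'
  Add: T' → +
  Add: T' → ε
  Add: T' → C T

No remaining common prefixes — done.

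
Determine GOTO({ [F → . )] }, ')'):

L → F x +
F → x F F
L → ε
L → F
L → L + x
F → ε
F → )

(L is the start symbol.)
{ [F → ) .] }

GOTO(I, ')') = CLOSURE({ [A → αX.β] : [A → α.Xβ] ∈ I, X = ')' })

Items with dot before ')', with the dot advanced:
  [F → . )] → [F → ) .]
Closure adds nothing (no advanced item has the dot before a non-terminal).

GOTO = { [F → ) .] }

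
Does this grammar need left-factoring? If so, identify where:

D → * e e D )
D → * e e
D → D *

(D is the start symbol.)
Left-factoring is needed when two productions for the same non-terminal
share a common prefix on the right-hand side.

Productions for D:
  D → * e e D )
  D → * e e
  D → D *

Found common prefix '* e e' in productions for D

Answer: Yes, D has productions with common prefix '* e e'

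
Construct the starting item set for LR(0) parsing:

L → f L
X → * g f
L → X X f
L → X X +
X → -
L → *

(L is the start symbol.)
First, augment the grammar with L' → L
I₀ = CLOSURE({ [L' → . L] }):
  [L' → . L] has the dot before L: add [L → . f L], [L → . X X f], [L → . X X +], [L → . *]
  [L → . X X f] has the dot before X: add [X → . * g f], [X → . -]
No further items can be added.

I₀ = { [L → . *], [L → . X X +], [L → . X X f], [L → . f L], [L' → . L], [X → . * g f], [X → . -] }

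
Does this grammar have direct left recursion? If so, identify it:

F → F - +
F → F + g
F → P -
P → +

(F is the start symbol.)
Yes, F is left-recursive

Direct left recursion occurs when N → N α for some non-terminal N (the right-hand side begins with the left-hand side itself).

F → F - +: LEFT RECURSIVE (starts with F)
F → F + g: LEFT RECURSIVE (starts with F)
F → P -: starts with P
P → +: starts with '+'

The grammar has direct left recursion on: F.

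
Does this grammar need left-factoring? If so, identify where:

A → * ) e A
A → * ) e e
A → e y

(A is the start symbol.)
Left-factoring is needed when two productions for the same non-terminal
share a common prefix on the right-hand side.

Productions for A:
  A → * ) e A
  A → * ) e e
  A → e y

Found common prefix '* ) e' in productions for A

Answer: Yes, A has productions with common prefix '* ) e'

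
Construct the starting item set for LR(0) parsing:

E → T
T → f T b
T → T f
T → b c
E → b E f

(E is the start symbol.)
{ [E → . T], [E → . b E f], [E' → . E], [T → . T f], [T → . b c], [T → . f T b] }

First, augment the grammar with E' → E
I₀ = CLOSURE({ [E' → . E] }):
  [E' → . E] has the dot before E: add [E → . T], [E → . b E f]
  [E → . T] has the dot before T: add [T → . f T b], [T → . T f], [T → . b c]
No further items can be added.

I₀ = { [E → . T], [E → . b E f], [E' → . E], [T → . T f], [T → . b c], [T → . f T b] }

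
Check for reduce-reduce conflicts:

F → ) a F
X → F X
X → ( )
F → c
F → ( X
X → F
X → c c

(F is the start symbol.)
No reduce-reduce conflicts

Augment with F' → F and build the canonical LR(0) collection (I0 = CLOSURE({[F' → . F]}), then GOTO on every symbol after a dot until no new states appear). It has 14 states:
  I0: { [F → . ( X], [F → . ) a F], [F → . c], [F' → . F] }  — shift
  I1: { [F → ( . X], [F → . ( X], [F → . ) a F], [F → . c], [X → . ( )], [X → . F X], [X → . F], [X → . c c] }  — shift
  I2: { [F → ) . a F] }  — shift
  I3: { [F' → F .] }  — accept
  I4: { [F → c .] }  — reduce
  I5: { [F → ) a . F], [F → . ( X], [F → . ) a F], [F → . c] }  — shift
  I6: { [F → ) a F .] }  — reduce
  I7: { [F → ( . X], [F → . ( X], [F → . ) a F], [F → . c], [X → ( . )], [X → . ( )], [X → . F X], [X → . F], [X → . c c] }  — shift
  I8: { [F → . ( X], [F → . ) a F], [F → . c], [X → . ( )], [X → . F X], [X → . F], [X → . c c], [X → F . X], [X → F .] }  — shift, reduce
  I9: { [F → ( X .] }  — reduce
  I10: { [F → c .], [X → c . c] }  — shift, reduce
  I11: { [X → c c .] }  — reduce
  I12: { [X → F X .] }  — reduce
  I13: { [F → ) . a F], [X → ( ) .] }  — shift, reduce

No state contains more than one complete item.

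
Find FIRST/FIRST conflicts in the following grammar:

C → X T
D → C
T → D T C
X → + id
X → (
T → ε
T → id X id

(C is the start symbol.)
No FIRST/FIRST conflicts.

FIRST sets of the non-terminals at (or reachable through a nullable prefix from) the front of some alternative:
  FIRST(D) = { '(', '+' }

Productions for T:
  T → D T C: FIRST = { '(', '+' }
  T → ε: FIRST = { ε }
  T → id X id: FIRST = { 'id' }
Productions for X:
  X → + id: FIRST = { '+' }
  X → (: FIRST = { '(' }
C, D have only one production, so no FIRST/FIRST conflict is possible there.

All alternatives of each non-terminal have pairwise disjoint FIRST sets.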